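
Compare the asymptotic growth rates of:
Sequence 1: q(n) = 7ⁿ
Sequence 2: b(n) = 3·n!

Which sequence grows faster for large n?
Comparing growth rates:
Growth-rate hierarchy: log n ≺ any polynomial ≺ any exponential cⁿ (c>1) ≺ n! ≺ nⁿ.
factorial dominates exponential base 7 asymptotically.

b(n) grows faster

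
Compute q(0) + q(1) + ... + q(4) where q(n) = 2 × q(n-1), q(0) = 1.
Computing the sequence terms: 1, 2, 4, 8, 16
Adding these values together:

31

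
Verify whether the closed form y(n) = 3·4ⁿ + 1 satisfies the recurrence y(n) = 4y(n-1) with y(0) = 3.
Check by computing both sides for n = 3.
From the recurrence with y(0) = 3:
  y(0) = 3, y(1) = 12, y(2) = 48, y(3) = 192
  so the recurrence gives y(3) = 192.
From the proposed closed form y(n) = 3·4ⁿ + 1:
  y(3) = 193.
The recurrence gives 192 but the closed form gives 193, so the closed form does not satisfy the recurrence.

No, the closed form is incorrect.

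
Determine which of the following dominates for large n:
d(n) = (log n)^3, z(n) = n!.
Comparing growth rates:
Growth-rate hierarchy: log n ≺ any polynomial ≺ any exponential cⁿ (c>1) ≺ n! ≺ nⁿ.
factorial dominates polylogarithmic (log n)^3 asymptotically.

z(n) grows faster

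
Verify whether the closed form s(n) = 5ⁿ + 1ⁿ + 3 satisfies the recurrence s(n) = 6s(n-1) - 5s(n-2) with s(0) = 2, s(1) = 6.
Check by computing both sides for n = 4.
From the recurrence with s(0) = 2, s(1) = 6:
  s(0) = 2, s(1) = 6, s(2) = 26, s(3) = 126, s(4) = 626
  so the recurrence gives s(4) = 626.
From the proposed closed form s(n) = 5ⁿ + 1ⁿ + 3:
  s(4) = 629.
The recurrence gives 626 but the closed form gives 629, so the closed form does not satisfy the recurrence.

No, the closed form is incorrect.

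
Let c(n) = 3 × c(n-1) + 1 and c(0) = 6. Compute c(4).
Computing step by step:
c(0) = 6
c(1) = 3 × 6 + 1 = 19
c(2) = 3 × 19 + 1 = 58
c(3) = 3 × 58 + 1 = 175
c(4) = 3 × 175 + 1 = 526

526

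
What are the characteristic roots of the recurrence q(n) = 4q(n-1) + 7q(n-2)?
Substitute q(n) = rⁿ and divide through by rⁿ⁻²: r² - 4r - 7 = 0
Discriminant: 4² + 4·7 = 44, not a perfect square, so by the quadratic formula r = (4 ± √44)/2.
General solution: q(n) = A·r₁ⁿ + B·r₂ⁿ where r₁,r₂ = (4 ± √44)/2

Characteristic: r² - 4r - 7 = 0, Roots: r = (4 ± √44)/2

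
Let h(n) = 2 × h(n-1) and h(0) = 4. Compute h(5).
Computing step by step:
h(0) = 4
h(1) = 2 × 4 = 8
h(2) = 2 × 8 = 16
h(3) = 2 × 16 = 32
h(4) = 2 × 32 = 64
h(5) = 2 × 64 = 128

128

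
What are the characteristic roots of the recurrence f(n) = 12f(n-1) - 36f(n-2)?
Substitute f(n) = rⁿ and divide through by rⁿ⁻²: r² - 12r + 36 = 0
Factor: (r - 6)² = 0, so r = 6 (double root).
General solution: f(n) = (A + Bn)·6ⁿ

Characteristic: r² - 12r + 36 = 0, Roots: r = 6 (double root)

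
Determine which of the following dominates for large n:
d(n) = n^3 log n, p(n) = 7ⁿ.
Comparing growth rates:
Growth-rate hierarchy: log n ≺ any polynomial ≺ any exponential cⁿ (c>1) ≺ n! ≺ nⁿ.
exponential base 7 dominates polynomial degree 3 (with log factor) asymptotically.

p(n) grows faster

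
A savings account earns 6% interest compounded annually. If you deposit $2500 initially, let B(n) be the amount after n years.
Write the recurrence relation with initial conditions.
Each year the balance grows by 6%, i.e. is multiplied by 1 + 6/100 = 1.06, so B(n) = 1.06 × B(n-1). The initial deposit gives B(0) = 2500.
Unrolling gives the closed form B(n) = 2500 × (1.06)ⁿ.

B(n) = 1.06 × B(n-1), B(0) = 2500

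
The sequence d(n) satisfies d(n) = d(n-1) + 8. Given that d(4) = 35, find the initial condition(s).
d(4) = d(0) + 4·8, so d(0) = 35 - 32 = 3.

d(0) = 3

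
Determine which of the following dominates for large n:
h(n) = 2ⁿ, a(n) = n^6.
Comparing growth rates:
Growth-rate hierarchy: log n ≺ any polynomial ≺ any exponential cⁿ (c>1) ≺ n! ≺ nⁿ.
exponential base 2 dominates polynomial degree 6 asymptotically.

h(n) grows faster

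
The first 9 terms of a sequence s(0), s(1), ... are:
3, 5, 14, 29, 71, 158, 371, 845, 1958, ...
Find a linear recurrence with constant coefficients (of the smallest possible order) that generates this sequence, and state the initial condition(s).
Look for the lowest-order linear relation among consecutive terms.
Observation: s(n) - 1·s(n-1) - (3)·s(n-2) = 0 holds for the shown terms, and no order-1 relation s(n) = α·s(n-1) + β fits.
Check at n=3: 1·14 + (3)·5 = 29. ✓

s(n) = s(n-1) + 3s(n-2), s(0) = 3, s(1) = 5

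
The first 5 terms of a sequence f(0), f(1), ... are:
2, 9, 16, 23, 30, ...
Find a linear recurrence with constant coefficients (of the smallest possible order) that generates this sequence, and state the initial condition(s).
Look for the lowest-order linear relation among consecutive terms.
Observation: consecutive differences are constant (= 7).
Check at n=2: 1·9 + 7 = 16. ✓

f(n) = f(n-1) + 7, f(0) = 2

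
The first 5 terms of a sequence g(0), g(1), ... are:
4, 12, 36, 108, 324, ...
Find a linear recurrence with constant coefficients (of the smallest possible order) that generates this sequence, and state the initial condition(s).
Look for the lowest-order linear relation among consecutive terms.
Observation: each term is 3× the previous.
Check at n=2: 3·12 = 36. ✓

g(n) = 3 × g(n-1), g(0) = 4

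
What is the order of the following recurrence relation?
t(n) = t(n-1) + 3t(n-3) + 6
The order is the largest lag k for which t(n-k) appears. Here the deepest term is t(n-3) (the 6 term is non-homogeneous and does not affect the order), so the order is 3.

Order 3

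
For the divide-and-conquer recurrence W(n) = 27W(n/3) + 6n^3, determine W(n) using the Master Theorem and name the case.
Master Theorem template: W(n) = a·W(n/b) + f(n).
Here: a=27, b=3, f(n)=6n^3
Compute log_b(a) = log_3(27) = 3.
f(n) = 6n^3 = Θ(n^3). Case 2: W(n) = Θ(n^3 log n).

Case 2: W(n) = Θ(n^3 log n)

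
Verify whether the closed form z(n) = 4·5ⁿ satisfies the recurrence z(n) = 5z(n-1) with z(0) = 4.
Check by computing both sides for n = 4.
From the recurrence with z(0) = 4:
  z(0) = 4, z(1) = 20, z(2) = 100, z(3) = 500, z(4) = 2500
  so the recurrence gives z(4) = 2500.
From the proposed closed form z(n) = 4·5ⁿ:
  z(4) = 2500.
Both sides give 2500 at n = 4, and the initial condition(s) match, so the closed form is consistent.

Yes, the closed form is correct.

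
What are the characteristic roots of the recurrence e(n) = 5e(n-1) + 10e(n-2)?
Substitute e(n) = rⁿ and divide through by rⁿ⁻²: r² - 5r - 10 = 0
Discriminant: 5² + 4·10 = 65, not a perfect square, so by the quadratic formula r = (5 ± √65)/2.
General solution: e(n) = A·r₁ⁿ + B·r₂ⁿ where r₁,r₂ = (5 ± √65)/2

Characteristic: r² - 5r - 10 = 0, Roots: r = (5 ± √65)/2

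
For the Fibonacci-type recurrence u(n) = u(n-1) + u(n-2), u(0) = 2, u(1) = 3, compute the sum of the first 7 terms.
Computing the sequence terms: 2, 3, 5, 8, 13, 21, 34
Adding these values together:

86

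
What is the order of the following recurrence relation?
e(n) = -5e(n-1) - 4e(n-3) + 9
The order is the largest lag k for which e(n-k) appears. Here the deepest term is e(n-3) (the 9 term is non-homogeneous and does not affect the order), so the order is 3.

Order 3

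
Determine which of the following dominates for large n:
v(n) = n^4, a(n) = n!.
Comparing growth rates:
Growth-rate hierarchy: log n ≺ any polynomial ≺ any exponential cⁿ (c>1) ≺ n! ≺ nⁿ.
factorial dominates polynomial degree 4 asymptotically.

a(n) grows faster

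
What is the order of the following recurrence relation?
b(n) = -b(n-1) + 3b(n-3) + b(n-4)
The order is the largest lag k for which b(n-k) appears. Here the deepest term is b(n-4), so the order is 4.

Order 4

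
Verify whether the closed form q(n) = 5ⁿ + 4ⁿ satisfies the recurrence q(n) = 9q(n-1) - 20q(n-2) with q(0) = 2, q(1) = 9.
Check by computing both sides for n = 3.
From the recurrence with q(0) = 2, q(1) = 9:
  q(0) = 2, q(1) = 9, q(2) = 41, q(3) = 189
  so the recurrence gives q(3) = 189.
From the proposed closed form q(n) = 5ⁿ + 4ⁿ:
  q(3) = 189.
Both sides give 189 at n = 3, and the initial condition(s) match, so the closed form is consistent.

Yes, the closed form is correct.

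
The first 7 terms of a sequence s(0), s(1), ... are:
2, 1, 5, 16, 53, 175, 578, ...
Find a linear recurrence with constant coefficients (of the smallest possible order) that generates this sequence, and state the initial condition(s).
Look for the lowest-order linear relation among consecutive terms.
Observation: s(n) - 3·s(n-1) - (1)·s(n-2) = 0 holds for the shown terms, and no order-1 relation s(n) = α·s(n-1) + β fits.
Check at n=3: 3·5 + (1)·1 = 16. ✓

s(n) = 3s(n-1) + s(n-2), s(0) = 2, s(1) = 1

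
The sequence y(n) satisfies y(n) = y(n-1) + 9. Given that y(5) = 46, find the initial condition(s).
y(5) = y(0) + 5·9, so y(0) = 46 - 45 = 1.

y(0) = 1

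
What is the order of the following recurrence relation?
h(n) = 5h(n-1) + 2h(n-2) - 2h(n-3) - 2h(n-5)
The order is the largest lag k for which h(n-k) appears. Here the deepest term is h(n-5), so the order is 5.

Order 5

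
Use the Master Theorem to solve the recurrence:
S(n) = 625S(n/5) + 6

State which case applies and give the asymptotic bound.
Master Theorem template: S(n) = a·S(n/b) + f(n).
Here: a=625, b=5, f(n)=6
Compute log_b(a) = log_5(625) = 4.
f(n) = 6 = O(n^(4-ε)) with ε = 4. Case 1: S(n) = Θ(n^log_b(a)) = Θ(n^4).

Case 1: S(n) = Θ(n^4)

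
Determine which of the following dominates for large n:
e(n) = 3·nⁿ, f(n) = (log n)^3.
Comparing growth rates:
Growth-rate hierarchy: log n ≺ any polynomial ≺ any exponential cⁿ (c>1) ≺ n! ≺ nⁿ.
super-exponential nⁿ dominates polylogarithmic (log n)^3 asymptotically.

e(n) grows faster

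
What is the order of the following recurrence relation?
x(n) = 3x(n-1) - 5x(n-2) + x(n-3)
The order is the largest lag k for which x(n-k) appears. Here the deepest term is x(n-3), so the order is 3.

Order 3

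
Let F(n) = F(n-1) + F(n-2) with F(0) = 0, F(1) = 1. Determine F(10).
Computing the sequence terms:
0, 1, 1, 2, 3, 5, 8, 13, 21, 34, 55

55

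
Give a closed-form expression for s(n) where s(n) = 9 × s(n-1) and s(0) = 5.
Recurrence: s(n) = 9 × s(n-1), initial: s(0) = 5.
Each term is 9 times the previous, so this is geometric with ratio 9. After n steps: s(n) = s(0)·9ⁿ = 5·9ⁿ.

s(n) = 5·9ⁿ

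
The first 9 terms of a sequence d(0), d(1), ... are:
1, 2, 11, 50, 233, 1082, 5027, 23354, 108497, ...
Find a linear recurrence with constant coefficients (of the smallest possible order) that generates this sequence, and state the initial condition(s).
Look for the lowest-order linear relation among consecutive terms.
Observation: d(n) - 4·d(n-1) - (3)·d(n-2) = 0 holds for the shown terms, and no order-1 relation d(n) = α·d(n-1) + β fits.
Check at n=3: 4·11 + (3)·2 = 50. ✓

d(n) = 4d(n-1) + 3d(n-2), d(0) = 1, d(1) = 2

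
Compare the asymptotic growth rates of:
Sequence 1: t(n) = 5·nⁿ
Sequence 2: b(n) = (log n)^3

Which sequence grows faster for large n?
Comparing growth rates:
Growth-rate hierarchy: log n ≺ any polynomial ≺ any exponential cⁿ (c>1) ≺ n! ≺ nⁿ.
super-exponential nⁿ dominates polylogarithmic (log n)^3 asymptotically.

t(n) grows faster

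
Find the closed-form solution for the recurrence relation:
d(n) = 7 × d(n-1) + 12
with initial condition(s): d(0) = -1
Recurrence: d(n) = 7 × d(n-1) + 12, initial: d(0) = -1.
Try d(n) = A·7ⁿ + C. Substituting: A·7ⁿ + C = 7(A·7ⁿ⁻¹ + C) + 12 = A·7ⁿ + 7C + 12, so C = 7C + 12, giving C = -2. Then d(0) = A - 2 = -1 gives A = 1.

d(n) = 7ⁿ - 2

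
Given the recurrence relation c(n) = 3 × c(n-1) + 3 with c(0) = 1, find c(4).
Computing step by step:
c(0) = 1
c(1) = 3 × 1 + 3 = 6
c(2) = 3 × 6 + 3 = 21
c(3) = 3 × 21 + 3 = 66
c(4) = 3 × 66 + 3 = 201

201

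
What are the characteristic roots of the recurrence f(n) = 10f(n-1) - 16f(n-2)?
Substitute f(n) = rⁿ and divide through by rⁿ⁻²: r² - 10r + 16 = 0
Factor: (r - 2)(r - 8) = 0, so r = 2, 8.
General solution: f(n) = A·2ⁿ + B·8ⁿ

Characteristic: r² - 10r + 16 = 0, Roots: r = 2, 8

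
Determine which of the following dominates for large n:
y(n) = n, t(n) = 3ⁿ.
Comparing growth rates:
Growth-rate hierarchy: log n ≺ any polynomial ≺ any exponential cⁿ (c>1) ≺ n! ≺ nⁿ.
exponential base 3 dominates polynomial degree 1 asymptotically.

t(n) grows faster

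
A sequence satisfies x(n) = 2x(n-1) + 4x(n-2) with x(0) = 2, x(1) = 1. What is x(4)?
Computing the sequence terms:
2, 1, 10, 24, 88

88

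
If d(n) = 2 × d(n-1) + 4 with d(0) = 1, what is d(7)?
Computing step by step:
d(0) = 1
d(1) = 2 × 1 + 4 = 6
d(2) = 2 × 6 + 4 = 16
d(3) = 2 × 16 + 4 = 36
d(4) = 2 × 36 + 4 = 76
d(5) = 2 × 76 + 4 = 156
d(6) = 2 × 156 + 4 = 316
d(7) = 2 × 316 + 4 = 636

636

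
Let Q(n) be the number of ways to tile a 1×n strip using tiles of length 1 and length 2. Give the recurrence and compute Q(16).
Condition on the last tile: it has length 1 (leaving a 1×(n-1) strip) or length 2 (leaving a 1×(n-2) strip), so Q(n) = Q(n-1) + Q(n-2) (order-2 linear recurrence).
For 0 ≤ i < 2 only unit tiles fit, so Q(i) = 1.
Iterating the recurrence: Q(2) = 2, Q(3) = 3, Q(4) = 5, Q(5) = 8, Q(6) = 13, Q(7) = 21, Q(8) = 34, Q(9) = 55, Q(10) = 89, Q(11) = 144, Q(12) = 233, Q(13) = 377, Q(14) = 610, Q(15) = 987, Q(16) = 1597.

Q(n) = Q(n-1) + Q(n-2), with Q(i) = 1 for 0 ≤ i < 2; Q(16) = 1597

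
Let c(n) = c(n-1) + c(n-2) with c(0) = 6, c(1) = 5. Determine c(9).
Computing the sequence terms:
6, 5, 11, 16, 27, 43, 70, 113, 183, 296

296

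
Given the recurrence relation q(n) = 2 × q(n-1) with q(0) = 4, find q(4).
Computing step by step:
q(0) = 4
q(1) = 2 × 4 = 8
q(2) = 2 × 8 = 16
q(3) = 2 × 16 = 32
q(4) = 2 × 32 = 64

64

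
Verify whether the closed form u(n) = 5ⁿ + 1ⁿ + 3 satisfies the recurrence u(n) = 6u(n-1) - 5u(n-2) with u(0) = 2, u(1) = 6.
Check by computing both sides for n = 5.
From the recurrence with u(0) = 2, u(1) = 6:
  u(0) = 2, u(1) = 6, u(2) = 26, u(3) = 126, u(4) = 626, u(5) = 3126
  so the recurrence gives u(5) = 3126.
From the proposed closed form u(n) = 5ⁿ + 1ⁿ + 3:
  u(5) = 3129.
The recurrence gives 3126 but the closed form gives 3129, so the closed form does not satisfy the recurrence.

No, the closed form is incorrect.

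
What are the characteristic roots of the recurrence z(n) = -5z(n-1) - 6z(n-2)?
Substitute z(n) = rⁿ and divide through by rⁿ⁻²: r² + 5r + 6 = 0
Factor: (r + 2)(r + 3) = 0, so r = -2, -3.
General solution: z(n) = A·(-2)ⁿ + B·(-3)ⁿ

Characteristic: r² + 5r + 6 = 0, Roots: r = -2, -3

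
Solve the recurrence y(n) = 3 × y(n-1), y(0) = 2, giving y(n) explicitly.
Recurrence: y(n) = 3 × y(n-1), initial: y(0) = 2.
Each term is 3 times the previous, so this is geometric with ratio 3. After n steps: y(n) = y(0)·3ⁿ = 2·3ⁿ.

y(n) = 2·3ⁿ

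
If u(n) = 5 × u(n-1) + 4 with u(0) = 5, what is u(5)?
Computing step by step:
u(0) = 5
u(1) = 5 × 5 + 4 = 29
u(2) = 5 × 29 + 4 = 149
u(3) = 5 × 149 + 4 = 749
u(4) = 5 × 749 + 4 = 3749
u(5) = 5 × 3749 + 4 = 18749

18749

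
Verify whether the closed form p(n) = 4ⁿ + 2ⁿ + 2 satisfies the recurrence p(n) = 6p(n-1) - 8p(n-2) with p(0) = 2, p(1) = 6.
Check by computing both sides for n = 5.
From the recurrence with p(0) = 2, p(1) = 6:
  p(0) = 2, p(1) = 6, p(2) = 20, p(3) = 72, p(4) = 272, p(5) = 1056
  so the recurrence gives p(5) = 1056.
From the proposed closed form p(n) = 4ⁿ + 2ⁿ + 2:
  p(5) = 1058.
The recurrence gives 1056 but the closed form gives 1058, so the closed form does not satisfy the recurrence.

No, the closed form is incorrect.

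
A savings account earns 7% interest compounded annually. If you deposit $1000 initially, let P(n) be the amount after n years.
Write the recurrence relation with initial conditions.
Each year the balance grows by 7%, i.e. is multiplied by 1 + 7/100 = 1.07, so P(n) = 1.07 × P(n-1). The initial deposit gives P(0) = 1000.
Unrolling gives the closed form P(n) = 1000 × (1.07)ⁿ.

P(n) = 1.07 × P(n-1), P(0) = 1000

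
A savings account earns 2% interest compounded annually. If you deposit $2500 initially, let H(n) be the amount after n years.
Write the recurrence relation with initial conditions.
Each year the balance grows by 2%, i.e. is multiplied by 1 + 2/100 = 1.02, so H(n) = 1.02 × H(n-1). The initial deposit gives H(0) = 2500.
Unrolling gives the closed form H(n) = 2500 × (1.02)ⁿ.

H(n) = 1.02 × H(n-1), H(0) = 2500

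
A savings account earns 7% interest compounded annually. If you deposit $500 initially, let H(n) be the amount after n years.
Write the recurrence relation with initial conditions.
Each year the balance grows by 7%, i.e. is multiplied by 1 + 7/100 = 1.07, so H(n) = 1.07 × H(n-1). The initial deposit gives H(0) = 500.
Unrolling gives the closed form H(n) = 500 × (1.07)ⁿ.

H(n) = 1.07 × H(n-1), H(0) = 500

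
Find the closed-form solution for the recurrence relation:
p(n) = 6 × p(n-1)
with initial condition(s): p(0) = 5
Recurrence: p(n) = 6 × p(n-1), initial: p(0) = 5.
Each term is 6 times the previous, so this is geometric with ratio 6. After n steps: p(n) = p(0)·6ⁿ = 5·6ⁿ.

p(n) = 5·6ⁿ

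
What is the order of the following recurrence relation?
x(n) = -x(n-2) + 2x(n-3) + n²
The order is the largest lag k for which x(n-k) appears. Here the deepest term is x(n-3) (the n² term is non-homogeneous and does not affect the order), so the order is 3.

Order 3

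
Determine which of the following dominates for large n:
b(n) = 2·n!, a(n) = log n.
Comparing growth rates:
Growth-rate hierarchy: log n ≺ any polynomial ≺ any exponential cⁿ (c>1) ≺ n! ≺ nⁿ.
factorial dominates logarithmic asymptotically.

b(n) grows faster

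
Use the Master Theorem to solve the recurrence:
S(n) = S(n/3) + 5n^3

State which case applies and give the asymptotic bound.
Master Theorem template: S(n) = a·S(n/b) + f(n).
Here: a=1, b=3, f(n)=5n^3
Compute log_b(a) = log_3(1) = 0.
f(n) = 5n^3 = Ω(n^(0+ε)) with ε = 3, and the regularity condition holds (a·f(n/b) = (a/b^3)·f(n) with a/b^3 = 3^-3 < 1). Case 3: S(n) = Θ(f(n)) = Θ(n^3).

Case 3: S(n) = Θ(n^3)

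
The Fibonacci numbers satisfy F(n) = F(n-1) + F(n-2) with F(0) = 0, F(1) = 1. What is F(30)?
Computing the sequence terms:
0, 1, 1, 2, 3, 5, 8, 13, 21, 34, 55, 89, 144, 233, 377, 610, 987, 1597, 2584, 4181, 6765, 10946, 17711, 28657, 46368, 75025, 121393, 196418, 317811, 514229, 832040

832040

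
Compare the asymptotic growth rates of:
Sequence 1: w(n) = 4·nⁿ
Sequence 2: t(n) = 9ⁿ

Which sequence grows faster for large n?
Comparing growth rates:
Growth-rate hierarchy: log n ≺ any polynomial ≺ any exponential cⁿ (c>1) ≺ n! ≺ nⁿ.
super-exponential nⁿ dominates exponential base 9 asymptotically.

w(n) grows faster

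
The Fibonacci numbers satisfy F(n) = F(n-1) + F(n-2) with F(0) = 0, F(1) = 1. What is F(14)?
Computing the sequence terms:
0, 1, 1, 2, 3, 5, 8, 13, 21, 34, 55, 89, 144, 233, 377

377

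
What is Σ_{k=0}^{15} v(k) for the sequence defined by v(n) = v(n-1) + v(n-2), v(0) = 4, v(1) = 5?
Computing the sequence terms: 4, 5, 9, 14, 23, 37, 60, 97, 157, 254, 411, 665, 1076, 1741, 2817, 4558
Adding these values together:

11928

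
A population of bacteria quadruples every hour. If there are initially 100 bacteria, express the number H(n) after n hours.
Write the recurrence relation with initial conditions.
Each hour multiplies the count by 4, so the count after n hours depends only on the count after n-1 hours: H(n) = 4 × H(n-1). The starting count gives H(0) = 100.
Unrolling n times gives the closed form H(n) = 100 × 4ⁿ.

H(n) = 4 × H(n-1), H(0) = 100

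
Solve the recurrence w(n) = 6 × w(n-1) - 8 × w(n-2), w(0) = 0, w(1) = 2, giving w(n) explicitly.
Recurrence: w(n) = 6 × w(n-1) - 8 × w(n-2), initial: w(0) = 0, w(1) = 2.
Characteristic equation: r² - 6r + 8 = 0, which factors as (r - 4)(r - 2) = 0, so r = 4, 2. General solution w(n) = A·4ⁿ + B·2ⁿ. From w(0) = 0: A + B = 0. From w(1) = 2: 4A + 2B = 2. Solving gives A = 1, B = -1.

w(n) = 4ⁿ - 2ⁿ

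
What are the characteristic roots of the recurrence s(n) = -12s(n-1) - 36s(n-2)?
Substitute s(n) = rⁿ and divide through by rⁿ⁻²: r² + 12r + 36 = 0
Factor: (r + 6)² = 0, so r = -6 (double root).
General solution: s(n) = (A + Bn)·(-6)ⁿ

Characteristic: r² + 12r + 36 = 0, Roots: r = -6 (double root)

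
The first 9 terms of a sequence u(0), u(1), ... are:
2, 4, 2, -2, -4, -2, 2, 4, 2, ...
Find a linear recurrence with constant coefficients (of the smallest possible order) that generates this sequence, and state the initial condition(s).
Look for the lowest-order linear relation among consecutive terms.
Observation: u(n) - 1·u(n-1) - (-1)·u(n-2) = 0 holds for the shown terms, and no order-1 relation u(n) = α·u(n-1) + β fits.
Check at n=3: 1·2 + (-1)·4 = -2. ✓

u(n) = u(n-1) - u(n-2), u(0) = 2, u(1) = 4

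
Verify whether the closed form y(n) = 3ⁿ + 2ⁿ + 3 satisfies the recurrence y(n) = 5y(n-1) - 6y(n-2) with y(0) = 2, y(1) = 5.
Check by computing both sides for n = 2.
From the recurrence with y(0) = 2, y(1) = 5:
  y(0) = 2, y(1) = 5, y(2) = 13
  so the recurrence gives y(2) = 13.
From the proposed closed form y(n) = 3ⁿ + 2ⁿ + 3:
  y(2) = 16.
The recurrence gives 13 but the closed form gives 16, so the closed form does not satisfy the recurrence.

No, the closed form is incorrect.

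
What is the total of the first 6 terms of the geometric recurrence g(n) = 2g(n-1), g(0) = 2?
Computing the sequence terms: 2, 4, 8, 16, 32, 64
Adding these values together:

126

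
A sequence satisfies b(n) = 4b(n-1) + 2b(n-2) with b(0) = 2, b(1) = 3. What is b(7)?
Computing the sequence terms:
2, 3, 16, 70, 312, 1388, 6176, 27480

27480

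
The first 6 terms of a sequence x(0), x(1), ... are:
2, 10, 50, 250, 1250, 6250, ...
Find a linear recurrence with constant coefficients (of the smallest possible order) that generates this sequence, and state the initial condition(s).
Look for the lowest-order linear relation among consecutive terms.
Observation: each term is 5× the previous.
Check at n=2: 5·10 = 50. ✓

x(n) = 5 × x(n-1), x(0) = 2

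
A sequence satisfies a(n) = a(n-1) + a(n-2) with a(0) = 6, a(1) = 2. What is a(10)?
Computing the sequence terms:
6, 2, 8, 10, 18, 28, 46, 74, 120, 194, 314

314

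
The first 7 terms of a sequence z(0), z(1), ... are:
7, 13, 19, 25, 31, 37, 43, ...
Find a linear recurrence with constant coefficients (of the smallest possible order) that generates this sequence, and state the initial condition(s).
Look for the lowest-order linear relation among consecutive terms.
Observation: consecutive differences are constant (= 6).
Check at n=2: 1·13 + 6 = 19. ✓

z(n) = z(n-1) + 6, z(0) = 7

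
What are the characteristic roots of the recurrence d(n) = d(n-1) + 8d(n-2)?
Substitute d(n) = rⁿ and divide through by rⁿ⁻²: r² - r - 8 = 0
Discriminant: 1² + 4·8 = 33, not a perfect square, so by the quadratic formula r = (1 ± √33)/2.
General solution: d(n) = A·r₁ⁿ + B·r₂ⁿ where r₁,r₂ = (1 ± √33)/2

Characteristic: r² - r - 8 = 0, Roots: r = (1 ± √33)/2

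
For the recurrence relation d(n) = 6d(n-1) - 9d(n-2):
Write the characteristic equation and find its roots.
Substitute d(n) = rⁿ and divide through by rⁿ⁻²: r² - 6r + 9 = 0
Factor: (r - 3)² = 0, so r = 3 (double root).
General solution: d(n) = (A + Bn)·3ⁿ

Characteristic: r² - 6r + 9 = 0, Roots: r = 3 (double root)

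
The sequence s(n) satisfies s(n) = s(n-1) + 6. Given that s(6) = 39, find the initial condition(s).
s(6) = s(0) + 6·6, so s(0) = 39 - 36 = 3.

s(0) = 3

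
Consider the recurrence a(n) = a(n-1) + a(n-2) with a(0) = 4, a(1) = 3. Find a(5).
Computing the sequence terms:
4, 3, 7, 10, 17, 27

27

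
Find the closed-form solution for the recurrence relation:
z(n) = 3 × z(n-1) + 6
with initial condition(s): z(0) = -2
Recurrence: z(n) = 3 × z(n-1) + 6, initial: z(0) = -2.
Try z(n) = A·3ⁿ + C. Substituting: A·3ⁿ + C = 3(A·3ⁿ⁻¹ + C) + 6 = A·3ⁿ + 3C + 6, so C = 3C + 6, giving C = -3. Then z(0) = A - 3 = -2 gives A = 1.

z(n) = 3ⁿ - 3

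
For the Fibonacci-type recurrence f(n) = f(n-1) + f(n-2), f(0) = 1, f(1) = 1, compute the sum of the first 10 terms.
Computing the sequence terms: 1, 1, 2, 3, 5, 8, 13, 21, 34, 55
Adding these values together:

143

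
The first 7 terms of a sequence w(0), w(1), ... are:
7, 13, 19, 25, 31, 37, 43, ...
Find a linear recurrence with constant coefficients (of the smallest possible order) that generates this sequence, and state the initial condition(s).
Look for the lowest-order linear relation among consecutive terms.
Observation: consecutive differences are constant (= 6).
Check at n=2: 1·13 + 6 = 19. ✓

w(n) = w(n-1) + 6, w(0) = 7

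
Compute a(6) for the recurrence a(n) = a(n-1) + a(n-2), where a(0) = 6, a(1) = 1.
Computing the sequence terms:
6, 1, 7, 8, 15, 23, 38

38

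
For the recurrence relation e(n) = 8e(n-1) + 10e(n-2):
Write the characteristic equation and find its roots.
Substitute e(n) = rⁿ and divide through by rⁿ⁻²: r² - 8r - 10 = 0
Discriminant: 8² + 4·10 = 104, not a perfect square, so by the quadratic formula r = (8 ± √104)/2.
General solution: e(n) = A·r₁ⁿ + B·r₂ⁿ where r₁,r₂ = (8 ± √104)/2

Characteristic: r² - 8r - 10 = 0, Roots: r = (8 ± √104)/2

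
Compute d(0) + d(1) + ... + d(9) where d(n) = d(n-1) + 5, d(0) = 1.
Computing the sequence terms: 1, 6, 11, 16, 21, 26, 31, 36, 41, 46
Adding these values together:

235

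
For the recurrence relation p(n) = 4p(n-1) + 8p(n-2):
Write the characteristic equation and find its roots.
Substitute p(n) = rⁿ and divide through by rⁿ⁻²: r² - 4r - 8 = 0
Discriminant: 4² + 4·8 = 48, not a perfect square, so by the quadratic formula r = (4 ± √48)/2.
General solution: p(n) = A·r₁ⁿ + B·r₂ⁿ where r₁,r₂ = (4 ± √48)/2

Characteristic: r² - 4r - 8 = 0, Roots: r = (4 ± √48)/2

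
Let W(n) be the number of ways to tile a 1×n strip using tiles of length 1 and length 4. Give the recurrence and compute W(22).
Condition on the last tile: it has length 1 (leaving a 1×(n-1) strip) or length 4 (leaving a 1×(n-4) strip), so W(n) = W(n-1) + W(n-4) (order-4 linear recurrence).
For 0 ≤ i < 4 only unit tiles fit, so W(i) = 1.
Iterating the recurrence: W(4) = 2, W(5) = 3, W(6) = 4, W(7) = 5, W(8) = 7, W(9) = 10, W(10) = 14, W(11) = 19, W(12) = 26, W(13) = 36, W(14) = 50, W(15) = 69, W(16) = 95, W(17) = 131, W(18) = 181, W(19) = 250, W(20) = 345, W(21) = 476, W(22) = 657.

W(n) = W(n-1) + W(n-4), with W(i) = 1 for 0 ≤ i < 4; W(22) = 657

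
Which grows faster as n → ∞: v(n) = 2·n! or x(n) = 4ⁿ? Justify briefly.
Comparing growth rates:
Growth-rate hierarchy: log n ≺ any polynomial ≺ any exponential cⁿ (c>1) ≺ n! ≺ nⁿ.
factorial dominates exponential base 4 asymptotically.

v(n) grows faster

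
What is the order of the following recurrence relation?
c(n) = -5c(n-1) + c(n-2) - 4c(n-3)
The order is the largest lag k for which c(n-k) appears. Here the deepest term is c(n-3), so the order is 3.

Order 3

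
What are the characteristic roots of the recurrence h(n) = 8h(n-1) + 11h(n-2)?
Substitute h(n) = rⁿ and divide through by rⁿ⁻²: r² - 8r - 11 = 0
Discriminant: 8² + 4·11 = 108, not a perfect square, so by the quadratic formula r = (8 ± √108)/2.
General solution: h(n) = A·r₁ⁿ + B·r₂ⁿ where r₁,r₂ = (8 ± √108)/2

Characteristic: r² - 8r - 11 = 0, Roots: r = (8 ± √108)/2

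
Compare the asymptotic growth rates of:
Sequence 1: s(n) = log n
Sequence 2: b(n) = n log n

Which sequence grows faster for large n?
Comparing growth rates:
Growth-rate hierarchy: log n ≺ any polynomial ≺ any exponential cⁿ (c>1) ≺ n! ≺ nⁿ.
polynomial degree 1 (with log factor) dominates logarithmic asymptotically.

b(n) grows faster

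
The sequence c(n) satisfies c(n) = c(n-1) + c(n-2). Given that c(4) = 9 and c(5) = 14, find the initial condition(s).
Work backwards using c(k) = c(k+2) - c(k+1):
c(3) = c(5) - c(4) = 14 - 9 = 5
c(2) = c(4) - c(3) = 9 - 5 = 4
c(1) = c(3) - c(2) = 5 - 4 = 1
c(0) = c(2) - c(1) = 4 - 1 = 3

c(0) = 3, c(1) = 1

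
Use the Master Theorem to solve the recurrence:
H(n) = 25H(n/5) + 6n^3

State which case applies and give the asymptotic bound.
Master Theorem template: H(n) = a·H(n/b) + f(n).
Here: a=25, b=5, f(n)=6n^3
Compute log_b(a) = log_5(25) = 2.
f(n) = 6n^3 = Ω(n^(2+ε)) with ε = 1, and the regularity condition holds (a·f(n/b) = (a/b^3)·f(n) with a/b^3 = 5^-1 < 1). Case 3: H(n) = Θ(f(n)) = Θ(n^3).

Case 3: H(n) = Θ(n^3)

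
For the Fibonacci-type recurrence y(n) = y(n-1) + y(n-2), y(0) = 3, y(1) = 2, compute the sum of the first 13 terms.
Computing the sequence terms: 3, 2, 5, 7, 12, 19, 31, 50, 81, 131, 212, 343, 555
Adding these values together:

1451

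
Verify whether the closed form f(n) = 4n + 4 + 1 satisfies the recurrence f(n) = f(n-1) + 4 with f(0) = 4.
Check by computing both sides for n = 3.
From the recurrence with f(0) = 4:
  f(0) = 4, f(1) = 8, f(2) = 12, f(3) = 16
  so the recurrence gives f(3) = 16.
From the proposed closed form f(n) = 4n + 4 + 1:
  f(3) = 17.
The recurrence gives 16 but the closed form gives 17, so the closed form does not satisfy the recurrence.

No, the closed form is incorrect.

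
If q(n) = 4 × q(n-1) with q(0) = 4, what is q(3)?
Computing step by step:
q(0) = 4
q(1) = 4 × 4 = 16
q(2) = 4 × 16 = 64
q(3) = 4 × 64 = 256

256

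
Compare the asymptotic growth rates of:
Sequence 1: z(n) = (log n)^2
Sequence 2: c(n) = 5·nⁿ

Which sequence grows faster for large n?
Comparing growth rates:
Growth-rate hierarchy: log n ≺ any polynomial ≺ any exponential cⁿ (c>1) ≺ n! ≺ nⁿ.
super-exponential nⁿ dominates polylogarithmic (log n)^2 asymptotically.

c(n) grows faster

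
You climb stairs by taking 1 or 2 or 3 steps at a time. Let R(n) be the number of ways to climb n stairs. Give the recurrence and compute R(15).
Condition on the size of the last step (1 to 3): before it there were n-1, …, n-3 stairs climbed, and these cases are disjoint, so R(n) = R(n-1) + R(n-2) + R(n-3) (order-3 linear recurrence).
Initial conditions by direct count (compositions of i into parts ≤ 3): R(1) = 1; R(2) = 2; R(3) = 4.
Iterating the recurrence: R(4) = 7, R(5) = 13, R(6) = 24, R(7) = 44, R(8) = 81, R(9) = 149, R(10) = 274, R(11) = 504, R(12) = 927, R(13) = 1705, R(14) = 3136, R(15) = 5768.

R(n) = R(n-1) + R(n-2) + R(n-3), R(1) = 1, R(2) = 2, R(3) = 4; R(15) = 5768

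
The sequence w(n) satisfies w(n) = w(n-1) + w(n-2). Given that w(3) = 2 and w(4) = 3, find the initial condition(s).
Work backwards using w(k) = w(k+2) - w(k+1):
w(2) = w(4) - w(3) = 3 - 2 = 1
w(1) = w(3) - w(2) = 2 - 1 = 1
w(0) = w(2) - w(1) = 1 - 1 = 0

w(0) = 0, w(1) = 1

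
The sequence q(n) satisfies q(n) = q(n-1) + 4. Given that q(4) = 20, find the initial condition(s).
q(4) = q(0) + 4·4, so q(0) = 20 - 16 = 4.

q(0) = 4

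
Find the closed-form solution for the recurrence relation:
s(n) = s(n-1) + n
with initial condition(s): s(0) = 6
Recurrence: s(n) = s(n-1) + n, initial: s(0) = 6.
Telescoping: s(n) = s(0) + Σᵢ₌₁ⁿ i = 6 + n(n+1)/2.

s(n) = n(n+1)/2 + 6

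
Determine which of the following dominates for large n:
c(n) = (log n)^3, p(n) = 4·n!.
Comparing growth rates:
Growth-rate hierarchy: log n ≺ any polynomial ≺ any exponential cⁿ (c>1) ≺ n! ≺ nⁿ.
factorial dominates polylogarithmic (log n)^3 asymptotically.

p(n) grows faster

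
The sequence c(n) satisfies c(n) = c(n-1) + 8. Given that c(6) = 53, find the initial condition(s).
c(6) = c(0) + 6·8, so c(0) = 53 - 48 = 5.

c(0) = 5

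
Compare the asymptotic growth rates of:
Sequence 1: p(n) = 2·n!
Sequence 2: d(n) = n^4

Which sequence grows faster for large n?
Comparing growth rates:
Growth-rate hierarchy: log n ≺ any polynomial ≺ any exponential cⁿ (c>1) ≺ n! ≺ nⁿ.
factorial dominates polynomial degree 4 asymptotically.

p(n) grows faster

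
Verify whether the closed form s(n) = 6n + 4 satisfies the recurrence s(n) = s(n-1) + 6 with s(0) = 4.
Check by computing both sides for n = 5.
From the recurrence with s(0) = 4:
  s(0) = 4, s(1) = 10, s(2) = 16, s(3) = 22, s(4) = 28, s(5) = 34
  so the recurrence gives s(5) = 34.
From the proposed closed form s(n) = 6n + 4:
  s(5) = 34.
Both sides give 34 at n = 5, and the initial condition(s) match, so the closed form is consistent.

Yes, the closed form is correct.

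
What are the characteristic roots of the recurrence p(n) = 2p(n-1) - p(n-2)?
Substitute p(n) = rⁿ and divide through by rⁿ⁻²: r² - 2r + 1 = 0
Factor: (r - 1)² = 0, so r = 1 (double root).
General solution: p(n) = (A + Bn)·1ⁿ

Characteristic: r² - 2r + 1 = 0, Roots: r = 1 (double root)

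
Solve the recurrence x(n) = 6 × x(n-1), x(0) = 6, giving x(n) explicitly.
Recurrence: x(n) = 6 × x(n-1), initial: x(0) = 6.
Each term is 6 times the previous, so this is geometric with ratio 6. After n steps: x(n) = x(0)·6ⁿ = 6·6ⁿ.

x(n) = 6·6ⁿ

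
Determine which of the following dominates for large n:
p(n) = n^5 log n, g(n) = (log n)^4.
Comparing growth rates:
Growth-rate hierarchy: log n ≺ any polynomial ≺ any exponential cⁿ (c>1) ≺ n! ≺ nⁿ.
polynomial degree 5 (with log factor) dominates polylogarithmic (log n)^4 asymptotically.

p(n) grows faster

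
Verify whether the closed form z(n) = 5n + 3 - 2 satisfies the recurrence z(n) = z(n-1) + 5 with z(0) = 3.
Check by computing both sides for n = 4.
From the recurrence with z(0) = 3:
  z(0) = 3, z(1) = 8, z(2) = 13, z(3) = 18, z(4) = 23
  so the recurrence gives z(4) = 23.
From the proposed closed form z(n) = 5n + 3 - 2:
  z(4) = 21.
The recurrence gives 23 but the closed form gives 21, so the closed form does not satisfy the recurrence.

No, the closed form is incorrect.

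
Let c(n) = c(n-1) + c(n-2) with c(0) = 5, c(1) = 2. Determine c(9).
Computing the sequence terms:
5, 2, 7, 9, 16, 25, 41, 66, 107, 173

173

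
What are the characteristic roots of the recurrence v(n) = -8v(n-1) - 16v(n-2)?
Substitute v(n) = rⁿ and divide through by rⁿ⁻²: r² + 8r + 16 = 0
Factor: (r + 4)² = 0, so r = -4 (double root).
General solution: v(n) = (A + Bn)·(-4)ⁿ

Characteristic: r² + 8r + 16 = 0, Roots: r = -4 (double root)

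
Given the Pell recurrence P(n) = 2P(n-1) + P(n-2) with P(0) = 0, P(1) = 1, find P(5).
Computing the sequence terms:
0, 1, 2, 5, 12, 29

29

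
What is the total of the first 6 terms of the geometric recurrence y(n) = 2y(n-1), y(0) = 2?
Computing the sequence terms: 2, 4, 8, 16, 32, 64
Adding these values together:

126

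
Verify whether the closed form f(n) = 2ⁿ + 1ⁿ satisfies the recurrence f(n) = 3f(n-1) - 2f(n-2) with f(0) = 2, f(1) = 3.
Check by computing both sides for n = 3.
From the recurrence with f(0) = 2, f(1) = 3:
  f(0) = 2, f(1) = 3, f(2) = 5, f(3) = 9
  so the recurrence gives f(3) = 9.
From the proposed closed form f(n) = 2ⁿ + 1ⁿ:
  f(3) = 9.
Both sides give 9 at n = 3, and the initial condition(s) match, so the closed form is consistent.

Yes, the closed form is correct.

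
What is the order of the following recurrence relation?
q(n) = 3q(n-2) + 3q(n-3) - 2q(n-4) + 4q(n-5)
The order is the largest lag k for which q(n-k) appears. Here the deepest term is q(n-5), so the order is 5.

Order 5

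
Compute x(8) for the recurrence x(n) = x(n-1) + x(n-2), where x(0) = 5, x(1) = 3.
Computing the sequence terms:
5, 3, 8, 11, 19, 30, 49, 79, 128

128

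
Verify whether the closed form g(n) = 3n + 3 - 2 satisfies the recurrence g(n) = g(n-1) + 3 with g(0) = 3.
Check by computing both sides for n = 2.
From the recurrence with g(0) = 3:
  g(0) = 3, g(1) = 6, g(2) = 9
  so the recurrence gives g(2) = 9.
From the proposed closed form g(n) = 3n + 3 - 2:
  g(2) = 7.
The recurrence gives 9 but the closed form gives 7, so the closed form does not satisfy the recurrence.

No, the closed form is incorrect.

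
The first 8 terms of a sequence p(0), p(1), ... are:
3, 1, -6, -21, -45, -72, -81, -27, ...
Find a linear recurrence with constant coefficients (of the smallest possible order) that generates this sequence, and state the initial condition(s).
Look for the lowest-order linear relation among consecutive terms.
Observation: p(n) - 3·p(n-1) - (-3)·p(n-2) = 0 holds for the shown terms, and no order-1 relation p(n) = α·p(n-1) + β fits.
Check at n=3: 3·-6 + (-3)·1 = -21. ✓

p(n) = 3p(n-1) - 3p(n-2), p(0) = 3, p(1) = 1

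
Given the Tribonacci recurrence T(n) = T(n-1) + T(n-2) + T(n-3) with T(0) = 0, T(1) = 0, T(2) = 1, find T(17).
Computing the sequence terms:
0, 0, 1, 1, 2, 4, 7, 13, 24, 44, 81, 149, 274, 504, 927, 1705, 3136, 5768

5768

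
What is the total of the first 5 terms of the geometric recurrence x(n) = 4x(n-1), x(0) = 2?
Computing the sequence terms: 2, 8, 32, 128, 512
Adding these values together:

682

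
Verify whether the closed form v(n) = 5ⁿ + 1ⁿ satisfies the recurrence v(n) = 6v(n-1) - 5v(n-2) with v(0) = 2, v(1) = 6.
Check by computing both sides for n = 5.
From the recurrence with v(0) = 2, v(1) = 6:
  v(0) = 2, v(1) = 6, v(2) = 26, v(3) = 126, v(4) = 626, v(5) = 3126
  so the recurrence gives v(5) = 3126.
From the proposed closed form v(n) = 5ⁿ + 1ⁿ:
  v(5) = 3126.
Both sides give 3126 at n = 5, and the initial condition(s) match, so the closed form is consistent.

Yes, the closed form is correct.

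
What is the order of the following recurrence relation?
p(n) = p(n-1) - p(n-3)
The order is the largest lag k for which p(n-k) appears. Here the deepest term is p(n-3), so the order is 3.

Order 3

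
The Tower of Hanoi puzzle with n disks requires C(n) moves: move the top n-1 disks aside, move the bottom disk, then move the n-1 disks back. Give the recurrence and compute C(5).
Moving n disks = move the top n-1 disks aside (C(n-1) moves) + move the largest disk (1 move) + move the n-1 disks back on top (C(n-1) moves), so C(n) = 2C(n-1) + 1, with C(1) = 1 (a single disk takes one move).
First terms: 1, 3, 7, 15, 31, … — each is one less than a power of 2. Indeed C(n) + 1 = 2(C(n-1) + 1) with C(1) + 1 = 2, so C(n) + 1 = 2ⁿ and C(n) = 2ⁿ - 1.
Hence C(5) = 2^5 - 1 = 32 - 1 = 31.

C(n) = 2C(n-1) + 1, C(1) = 1; C(5) = 31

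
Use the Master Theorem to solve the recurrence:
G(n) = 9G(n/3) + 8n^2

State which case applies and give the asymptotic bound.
Master Theorem template: G(n) = a·G(n/b) + f(n).
Here: a=9, b=3, f(n)=8n^2
Compute log_b(a) = log_3(9) = 2.
f(n) = 8n^2 = Θ(n^2). Case 2: G(n) = Θ(n^2 log n).

Case 2: G(n) = Θ(n^2 log n)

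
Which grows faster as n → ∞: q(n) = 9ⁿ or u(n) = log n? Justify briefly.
Comparing growth rates:
Growth-rate hierarchy: log n ≺ any polynomial ≺ any exponential cⁿ (c>1) ≺ n! ≺ nⁿ.
exponential base 9 dominates logarithmic asymptotically.

q(n) grows faster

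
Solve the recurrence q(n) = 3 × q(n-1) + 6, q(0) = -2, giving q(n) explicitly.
Recurrence: q(n) = 3 × q(n-1) + 6, initial: q(0) = -2.
Try q(n) = A·3ⁿ + C. Substituting: A·3ⁿ + C = 3(A·3ⁿ⁻¹ + C) + 6 = A·3ⁿ + 3C + 6, so C = 3C + 6, giving C = -3. Then q(0) = A - 3 = -2 gives A = 1.

q(n) = 3ⁿ - 3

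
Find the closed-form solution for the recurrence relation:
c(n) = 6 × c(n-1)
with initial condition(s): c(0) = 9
Recurrence: c(n) = 6 × c(n-1), initial: c(0) = 9.
Each term is 6 times the previous, so this is geometric with ratio 6. After n steps: c(n) = c(0)·6ⁿ = 9·6ⁿ.

c(n) = 9·6ⁿ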